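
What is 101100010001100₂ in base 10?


Positional values:
Bit 2: 1 × 2^2 = 4
Bit 3: 1 × 2^3 = 8
Bit 7: 1 × 2^7 = 128
Bit 11: 1 × 2^11 = 2048
Bit 12: 1 × 2^12 = 4096
Bit 14: 1 × 2^14 = 16384
Sum = 4 + 8 + 128 + 2048 + 4096 + 16384
= 22668


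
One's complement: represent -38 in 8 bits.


Original: 00100110
Invert all bits:
  bit 0: 0 → 1
  bit 1: 0 → 1
  bit 2: 1 → 0
  bit 3: 0 → 1
  bit 4: 0 → 1
  bit 5: 1 → 0
  bit 6: 1 → 0
  bit 7: 0 → 1
= 11011001


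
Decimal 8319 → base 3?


Divide by 3 repeatedly:
8319 ÷ 3 = 2773 remainder 0
2773 ÷ 3 = 924 remainder 1
924 ÷ 3 = 308 remainder 0
308 ÷ 3 = 102 remainder 2
102 ÷ 3 = 34 remainder 0
34 ÷ 3 = 11 remainder 1
11 ÷ 3 = 3 remainder 2
3 ÷ 3 = 1 remainder 0
1 ÷ 3 = 0 remainder 1
Reading remainders bottom-up:
= 102102010


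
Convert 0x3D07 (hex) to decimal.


Positional values:
Position 0: 7 × 16^0 = 7 × 1 = 7
Position 1: 0 × 16^1 = 0 × 16 = 0
Position 2: D × 16^2 = 13 × 256 = 3328
Position 3: 3 × 16^3 = 3 × 4096 = 12288
Sum = 7 + 0 + 3328 + 12288
= 15623


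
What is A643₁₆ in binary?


Each hex digit → 4 binary bits:
  A = 1010
  6 = 0110
  4 = 0100
  3 = 0011
Concatenate: 1010 0110 0100 0011
= 1010011001000011


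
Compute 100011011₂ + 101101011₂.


Align and add column by column (LSB to MSB, carry propagating):
  0100011011
+ 0101101011
  ----------
  col 0: 1 + 1 + 0 (carry in) = 2 → bit 0, carry out 1
  col 1: 1 + 1 + 1 (carry in) = 3 → bit 1, carry out 1
  col 2: 0 + 0 + 1 (carry in) = 1 → bit 1, carry out 0
  col 3: 1 + 1 + 0 (carry in) = 2 → bit 0, carry out 1
  col 4: 1 + 0 + 1 (carry in) = 2 → bit 0, carry out 1
  col 5: 0 + 1 + 1 (carry in) = 2 → bit 0, carry out 1
  col 6: 0 + 1 + 1 (carry in) = 2 → bit 0, carry out 1
  col 7: 0 + 0 + 1 (carry in) = 1 → bit 1, carry out 0
  col 8: 1 + 1 + 0 (carry in) = 2 → bit 0, carry out 1
  col 9: 0 + 0 + 1 (carry in) = 1 → bit 1, carry out 0
Reading bits MSB→LSB: 1010000110
Strip leading zeros: 1010000110
= 1010000110


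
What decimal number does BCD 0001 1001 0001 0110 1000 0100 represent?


Each 4-bit group → digit:
  0001 → 1
  1001 → 9
  0001 → 1
  0110 → 6
  1000 → 8
  0100 → 4
= 191684


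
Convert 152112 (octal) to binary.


Each octal digit → 3 binary bits:
  1 = 001
  5 = 101
  2 = 010
  1 = 001
  1 = 001
  2 = 010
Concatenate: 001 101 010 001 001 010
= 001101010001001010


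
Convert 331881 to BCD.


Each digit → 4-bit binary:
  3 → 0011
  3 → 0011
  1 → 0001
  8 → 1000
  8 → 1000
  1 → 0001
= 0011 0011 0001 1000 1000 0001


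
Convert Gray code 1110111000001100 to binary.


Gray code: 1110111000001100
MSB stays the same: 1
Each subsequent bit = prev_binary XOR current_gray:
  B[1] = 1 XOR 1 = 0
  B[2] = 0 XOR 1 = 1
  B[3] = 1 XOR 0 = 1
  B[4] = 1 XOR 1 = 0
  B[5] = 0 XOR 1 = 1
  B[6] = 1 XOR 1 = 0
  B[7] = 0 XOR 0 = 0
  B[8] = 0 XOR 0 = 0
  B[9] = 0 XOR 0 = 0
  B[10] = 0 XOR 0 = 0
  B[11] = 0 XOR 0 = 0
  B[12] = 0 XOR 1 = 1
  B[13] = 1 XOR 1 = 0
  B[14] = 0 XOR 0 = 0
  B[15] = 0 XOR 0 = 0
= 1011010000001000 (46088 decimal)


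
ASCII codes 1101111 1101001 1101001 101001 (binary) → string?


Codes (binary): 1101111 1101001 1101001 101001
Per-code ASCII lookup:
  1101111 = 111  (range 97-122: lowercase, 111 - 97 = 14) → 'o'
  1101001 = 105  (range 97-122: lowercase, 105 - 97 = 8) → 'i'
  1101001 = 105  (range 97-122: lowercase, 105 - 97 = 8) → 'i'
  101001 = 41  (special character) → ')'
= 'oii)'


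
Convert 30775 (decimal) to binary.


Divide by 2 repeatedly:
30775 ÷ 2 = 15387 remainder 1
15387 ÷ 2 = 7693 remainder 1
7693 ÷ 2 = 3846 remainder 1
3846 ÷ 2 = 1923 remainder 0
1923 ÷ 2 = 961 remainder 1
961 ÷ 2 = 480 remainder 1
480 ÷ 2 = 240 remainder 0
240 ÷ 2 = 120 remainder 0
120 ÷ 2 = 60 remainder 0
60 ÷ 2 = 30 remainder 0
30 ÷ 2 = 15 remainder 0
15 ÷ 2 = 7 remainder 1
7 ÷ 2 = 3 remainder 1
3 ÷ 2 = 1 remainder 1
1 ÷ 2 = 0 remainder 1
Reading remainders bottom-up:
= 111100000110111


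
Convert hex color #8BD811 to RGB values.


Hex: #8BD811
R = 8B₁₆ = 139
G = D8₁₆ = 216
B = 11₁₆ = 17
= RGB(139, 216, 17)


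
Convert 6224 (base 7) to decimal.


Positional values (base 7):
  4 × 7^0 = 4 × 1 = 4
  2 × 7^1 = 2 × 7 = 14
  2 × 7^2 = 2 × 49 = 98
  6 × 7^3 = 6 × 343 = 2058
Sum = 4 + 14 + 98 + 2058
= 2174


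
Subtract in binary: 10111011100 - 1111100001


Align and subtract column by column (LSB to MSB, borrowing when needed):
  10111011100
- 01111100001
  -----------
  col 0: (0 - 0 borrow-in) - 1 → borrow from next column: (0+2) - 1 = 1, borrow out 1
  col 1: (0 - 1 borrow-in) - 0 → borrow from next column: (-1+2) - 0 = 1, borrow out 1
  col 2: (1 - 1 borrow-in) - 0 → 0 - 0 = 0, borrow out 0
  col 3: (1 - 0 borrow-in) - 0 → 1 - 0 = 1, borrow out 0
  col 4: (1 - 0 borrow-in) - 0 → 1 - 0 = 1, borrow out 0
  col 5: (0 - 0 borrow-in) - 1 → borrow from next column: (0+2) - 1 = 1, borrow out 1
  col 6: (1 - 1 borrow-in) - 1 → borrow from next column: (0+2) - 1 = 1, borrow out 1
  col 7: (1 - 1 borrow-in) - 1 → borrow from next column: (0+2) - 1 = 1, borrow out 1
  col 8: (1 - 1 borrow-in) - 1 → borrow from next column: (0+2) - 1 = 1, borrow out 1
  col 9: (0 - 1 borrow-in) - 1 → borrow from next column: (-1+2) - 1 = 0, borrow out 1
  col 10: (1 - 1 borrow-in) - 0 → 0 - 0 = 0, borrow out 0
Reading bits MSB→LSB: 00111111011
Strip leading zeros: 111111011
= 111111011


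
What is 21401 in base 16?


Divide by 16 repeatedly:
21401 ÷ 16 = 1337 remainder 9 (9)
1337 ÷ 16 = 83 remainder 9 (9)
83 ÷ 16 = 5 remainder 3 (3)
5 ÷ 16 = 0 remainder 5 (5)
Reading remainders bottom-up:
= 0x5399


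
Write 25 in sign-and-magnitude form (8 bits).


Sign bit: 0 (positive)
Magnitude: 25 = 0011001
= 00011001


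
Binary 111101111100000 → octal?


Group into 3-bit groups: 111101111100000
  111 = 7
  101 = 5
  111 = 7
  100 = 4
  000 = 0
= 0o75740


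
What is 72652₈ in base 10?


Positional values:
Position 0: 2 × 8^0 = 2
Position 1: 5 × 8^1 = 40
Position 2: 6 × 8^2 = 384
Position 3: 2 × 8^3 = 1024
Position 4: 7 × 8^4 = 28672
Sum = 2 + 40 + 384 + 1024 + 28672
= 30122


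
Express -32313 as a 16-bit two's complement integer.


Original: 0111111000111001
Step 1 - Invert all bits: 1000000111000110
Step 2 - Add 1: 1000000111000110 + 1
= 1000000111000111 (represents -32313)


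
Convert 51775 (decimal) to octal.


Divide by 8 repeatedly:
51775 ÷ 8 = 6471 remainder 7
6471 ÷ 8 = 808 remainder 7
808 ÷ 8 = 101 remainder 0
101 ÷ 8 = 12 remainder 5
12 ÷ 8 = 1 remainder 4
1 ÷ 8 = 0 remainder 1
Reading remainders bottom-up:
= 0o145077


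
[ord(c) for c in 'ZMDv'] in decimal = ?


String: 'ZMDv'  (4 characters)
Per-character ASCII lookup:
  'Z': uppercase starts at 65: 'Z' = 65 + 25 = 90
  'M': uppercase starts at 65: 'M' = 65 + 12 = 77
  'D': uppercase starts at 65: 'D' = 65 + 3 = 68
  'v': lowercase starts at 97: 'v' = 97 + 21 = 118
= 90 77 68 118


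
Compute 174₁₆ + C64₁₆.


Align and add column by column (LSB to MSB, each column mod 16 with carry):
  0174
+ 0C64
  ----
  col 0: 4(4) + 4(4) + 0 (carry in) = 8 → 8(8), carry out 0
  col 1: 7(7) + 6(6) + 0 (carry in) = 13 → D(13), carry out 0
  col 2: 1(1) + C(12) + 0 (carry in) = 13 → D(13), carry out 0
  col 3: 0(0) + 0(0) + 0 (carry in) = 0 → 0(0), carry out 0
Reading digits MSB→LSB: 0DD8
Strip leading zeros: DD8
= 0xDD8


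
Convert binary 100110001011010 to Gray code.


Binary: 100110001011010
Gray code: G = B XOR (B >> 1)
B >> 1 = 010011000101101
100110001011010 XOR 010011000101101:
  1 XOR 0 = 1
  0 XOR 1 = 1
  0 XOR 0 = 0
  1 XOR 0 = 1
  1 XOR 1 = 0
  0 XOR 1 = 1
  0 XOR 0 = 0
  0 XOR 0 = 0
  1 XOR 0 = 1
  0 XOR 1 = 1
  1 XOR 0 = 1
  1 XOR 1 = 0
  0 XOR 1 = 1
  1 XOR 0 = 1
  0 XOR 1 = 1
= 110101001110111


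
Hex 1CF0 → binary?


Each hex digit → 4 binary bits:
  1 = 0001
  C = 1100
  F = 1111
  0 = 0000
Concatenate: 0001 1100 1111 0000
= 0001110011110000


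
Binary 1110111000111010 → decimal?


Positional values:
Bit 1: 1 × 2^1 = 2
Bit 3: 1 × 2^3 = 8
Bit 4: 1 × 2^4 = 16
Bit 5: 1 × 2^5 = 32
Bit 9: 1 × 2^9 = 512
Bit 10: 1 × 2^10 = 1024
Bit 11: 1 × 2^11 = 2048
Bit 13: 1 × 2^13 = 8192
Bit 14: 1 × 2^14 = 16384
Bit 15: 1 × 2^15 = 32768
Sum = 2 + 8 + 16 + 32 + 512 + 1024 + 2048 + 8192 + 16384 + 32768
= 60986


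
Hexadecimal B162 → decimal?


Positional values:
Position 0: 2 × 16^0 = 2 × 1 = 2
Position 1: 6 × 16^1 = 6 × 16 = 96
Position 2: 1 × 16^2 = 1 × 256 = 256
Position 3: B × 16^3 = 11 × 4096 = 45056
Sum = 2 + 96 + 256 + 45056
= 45410


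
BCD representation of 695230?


Each digit → 4-bit binary:
  6 → 0110
  9 → 1001
  5 → 0101
  2 → 0010
  3 → 0011
  0 → 0000
= 0110 1001 0101 0010 0011 0000


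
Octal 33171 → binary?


Each octal digit → 3 binary bits:
  3 = 011
  3 = 011
  1 = 001
  7 = 111
  1 = 001
Concatenate: 011 011 001 111 001
= 011011001111001


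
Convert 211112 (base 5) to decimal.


Positional values (base 5):
  2 × 5^0 = 2 × 1 = 2
  1 × 5^1 = 1 × 5 = 5
  1 × 5^2 = 1 × 25 = 25
  1 × 5^3 = 1 × 125 = 125
  1 × 5^4 = 1 × 625 = 625
  2 × 5^5 = 2 × 3125 = 6250
Sum = 2 + 5 + 25 + 125 + 625 + 6250
= 7032


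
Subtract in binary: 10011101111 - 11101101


Align and subtract column by column (LSB to MSB, borrowing when needed):
  10011101111
- 00011101101
  -----------
  col 0: (1 - 0 borrow-in) - 1 → 1 - 1 = 0, borrow out 0
  col 1: (1 - 0 borrow-in) - 0 → 1 - 0 = 1, borrow out 0
  col 2: (1 - 0 borrow-in) - 1 → 1 - 1 = 0, borrow out 0
  col 3: (1 - 0 borrow-in) - 1 → 1 - 1 = 0, borrow out 0
  col 4: (0 - 0 borrow-in) - 0 → 0 - 0 = 0, borrow out 0
  col 5: (1 - 0 borrow-in) - 1 → 1 - 1 = 0, borrow out 0
  col 6: (1 - 0 borrow-in) - 1 → 1 - 1 = 0, borrow out 0
  col 7: (1 - 0 borrow-in) - 1 → 1 - 1 = 0, borrow out 0
  col 8: (0 - 0 borrow-in) - 0 → 0 - 0 = 0, borrow out 0
  col 9: (0 - 0 borrow-in) - 0 → 0 - 0 = 0, borrow out 0
  col 10: (1 - 0 borrow-in) - 0 → 1 - 0 = 1, borrow out 0
Reading bits MSB→LSB: 10000000010
Strip leading zeros: 10000000010
= 10000000010


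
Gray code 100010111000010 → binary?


Gray code: 100010111000010
MSB stays the same: 1
Each subsequent bit = prev_binary XOR current_gray:
  B[1] = 1 XOR 0 = 1
  B[2] = 1 XOR 0 = 1
  B[3] = 1 XOR 0 = 1
  B[4] = 1 XOR 1 = 0
  B[5] = 0 XOR 0 = 0
  B[6] = 0 XOR 1 = 1
  B[7] = 1 XOR 1 = 0
  B[8] = 0 XOR 1 = 1
  B[9] = 1 XOR 0 = 1
  B[10] = 1 XOR 0 = 1
  B[11] = 1 XOR 0 = 1
  B[12] = 1 XOR 0 = 1
  B[13] = 1 XOR 1 = 0
  B[14] = 0 XOR 0 = 0
= 111100101111100 (31100 decimal)


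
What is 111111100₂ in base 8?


Group into 3-bit groups: 111111100
  111 = 7
  111 = 7
  100 = 4
= 0o774


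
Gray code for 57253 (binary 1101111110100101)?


Binary: 1101111110100101
Gray code: G = B XOR (B >> 1)
B >> 1 = 0110111111010010
1101111110100101 XOR 0110111111010010:
  1 XOR 0 = 1
  1 XOR 1 = 0
  0 XOR 1 = 1
  1 XOR 0 = 1
  1 XOR 1 = 0
  1 XOR 1 = 0
  1 XOR 1 = 0
  1 XOR 1 = 0
  1 XOR 1 = 0
  0 XOR 1 = 1
  1 XOR 0 = 1
  0 XOR 1 = 1
  0 XOR 0 = 0
  1 XOR 0 = 1
  0 XOR 1 = 1
  1 XOR 0 = 1
= 1011000001110111


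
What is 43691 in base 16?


Divide by 16 repeatedly:
43691 ÷ 16 = 2730 remainder 11 (B)
2730 ÷ 16 = 170 remainder 10 (A)
170 ÷ 16 = 10 remainder 10 (A)
10 ÷ 16 = 0 remainder 10 (A)
Reading remainders bottom-up:
= 0xAAAB


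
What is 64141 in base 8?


Divide by 8 repeatedly:
64141 ÷ 8 = 8017 remainder 5
8017 ÷ 8 = 1002 remainder 1
1002 ÷ 8 = 125 remainder 2
125 ÷ 8 = 15 remainder 5
15 ÷ 8 = 1 remainder 7
1 ÷ 8 = 0 remainder 1
Reading remainders bottom-up:
= 0o175215


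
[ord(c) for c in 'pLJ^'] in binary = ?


String: 'pLJ^'  (4 characters)
Per-character ASCII lookup:
  'p': lowercase starts at 97: 'p' = 97 + 15 = 112 → 1110000
  'L': uppercase starts at 65: 'L' = 65 + 11 = 76 → 1001100
  'J': uppercase starts at 65: 'J' = 65 + 9 = 74 → 1001010
  '^': special character: '^' = 94 → 1011110
= 1110000 1001100 1001010 1011110


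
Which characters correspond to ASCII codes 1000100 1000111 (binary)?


Codes (binary): 1000100 1000111
Per-code ASCII lookup:
  1000100 = 68  (range 65-90: uppercase, 68 - 65 = 3) → 'D'
  1000111 = 71  (range 65-90: uppercase, 71 - 65 = 6) → 'G'
= 'DG'


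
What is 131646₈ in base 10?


Positional values:
Position 0: 6 × 8^0 = 6
Position 1: 4 × 8^1 = 32
Position 2: 6 × 8^2 = 384
Position 3: 1 × 8^3 = 512
Position 4: 3 × 8^4 = 12288
Position 5: 1 × 8^5 = 32768
Sum = 6 + 32 + 384 + 512 + 12288 + 32768
= 45990


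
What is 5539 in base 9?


Divide by 9 repeatedly:
5539 ÷ 9 = 615 remainder 4
615 ÷ 9 = 68 remainder 3
68 ÷ 9 = 7 remainder 5
7 ÷ 9 = 0 remainder 7
Reading remainders bottom-up:
= 7534


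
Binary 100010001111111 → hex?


Group into 4-bit nibbles: 0100010001111111
  0100 = 4
  0100 = 4
  0111 = 7
  1111 = F
= 0x447F


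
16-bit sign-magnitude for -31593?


Sign bit: 1 (negative)
Magnitude: 31593 = 111101101101001
= 1111101101101001


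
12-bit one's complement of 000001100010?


Original: 000001100010
Invert all bits:
  bit 0: 0 → 1
  bit 1: 0 → 1
  bit 2: 0 → 1
  bit 3: 0 → 1
  bit 4: 0 → 1
  bit 5: 1 → 0
  bit 6: 1 → 0
  bit 7: 0 → 1
  bit 8: 0 → 1
  bit 9: 0 → 1
  bit 10: 1 → 0
  bit 11: 0 → 1
= 111110011101


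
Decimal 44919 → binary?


Divide by 2 repeatedly:
44919 ÷ 2 = 22459 remainder 1
22459 ÷ 2 = 11229 remainder 1
11229 ÷ 2 = 5614 remainder 1
5614 ÷ 2 = 2807 remainder 0
2807 ÷ 2 = 1403 remainder 1
1403 ÷ 2 = 701 remainder 1
701 ÷ 2 = 350 remainder 1
350 ÷ 2 = 175 remainder 0
175 ÷ 2 = 87 remainder 1
87 ÷ 2 = 43 remainder 1
43 ÷ 2 = 21 remainder 1
21 ÷ 2 = 10 remainder 1
10 ÷ 2 = 5 remainder 0
5 ÷ 2 = 2 remainder 1
2 ÷ 2 = 1 remainder 0
1 ÷ 2 = 0 remainder 1
Reading remainders bottom-up:
= 1010111101110111


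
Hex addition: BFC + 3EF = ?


Align and add column by column (LSB to MSB, each column mod 16 with carry):
  0BFC
+ 03EF
  ----
  col 0: C(12) + F(15) + 0 (carry in) = 27 → B(11), carry out 1
  col 1: F(15) + E(14) + 1 (carry in) = 30 → E(14), carry out 1
  col 2: B(11) + 3(3) + 1 (carry in) = 15 → F(15), carry out 0
  col 3: 0(0) + 0(0) + 0 (carry in) = 0 → 0(0), carry out 0
Reading digits MSB→LSB: 0FEB
Strip leading zeros: FEB
= 0xFEB


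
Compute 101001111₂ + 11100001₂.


Align and add column by column (LSB to MSB, carry propagating):
  0101001111
+ 0011100001
  ----------
  col 0: 1 + 1 + 0 (carry in) = 2 → bit 0, carry out 1
  col 1: 1 + 0 + 1 (carry in) = 2 → bit 0, carry out 1
  col 2: 1 + 0 + 1 (carry in) = 2 → bit 0, carry out 1
  col 3: 1 + 0 + 1 (carry in) = 2 → bit 0, carry out 1
  col 4: 0 + 0 + 1 (carry in) = 1 → bit 1, carry out 0
  col 5: 0 + 1 + 0 (carry in) = 1 → bit 1, carry out 0
  col 6: 1 + 1 + 0 (carry in) = 2 → bit 0, carry out 1
  col 7: 0 + 1 + 1 (carry in) = 2 → bit 0, carry out 1
  col 8: 1 + 0 + 1 (carry in) = 2 → bit 0, carry out 1
  col 9: 0 + 0 + 1 (carry in) = 1 → bit 1, carry out 0
Reading bits MSB→LSB: 1000110000
Strip leading zeros: 1000110000
= 1000110000


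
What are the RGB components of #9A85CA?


Hex: #9A85CA
R = 9A₁₆ = 154
G = 85₁₆ = 133
B = CA₁₆ = 202
= RGB(154, 133, 202)


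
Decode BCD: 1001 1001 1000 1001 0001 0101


Each 4-bit group → digit:
  1001 → 9
  1001 → 9
  1000 → 8
  1001 → 9
  0001 → 1
  0101 → 5
= 998915


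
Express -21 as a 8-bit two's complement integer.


Original: 00010101
Step 1 - Invert all bits: 11101010
Step 2 - Add 1: 11101010 + 1
= 11101011 (represents -21)


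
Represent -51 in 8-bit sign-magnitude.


Sign bit: 1 (negative)
Magnitude: 51 = 0110011
= 10110011


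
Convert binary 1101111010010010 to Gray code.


Binary: 1101111010010010
Gray code: G = B XOR (B >> 1)
B >> 1 = 0110111101001001
1101111010010010 XOR 0110111101001001:
  1 XOR 0 = 1
  1 XOR 1 = 0
  0 XOR 1 = 1
  1 XOR 0 = 1
  1 XOR 1 = 0
  1 XOR 1 = 0
  1 XOR 1 = 0
  0 XOR 1 = 1
  1 XOR 0 = 1
  0 XOR 1 = 1
  0 XOR 0 = 0
  1 XOR 0 = 1
  0 XOR 1 = 1
  0 XOR 0 = 0
  1 XOR 0 = 1
  0 XOR 1 = 1
= 1011000111011011


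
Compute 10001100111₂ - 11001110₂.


Align and subtract column by column (LSB to MSB, borrowing when needed):
  10001100111
- 00011001110
  -----------
  col 0: (1 - 0 borrow-in) - 0 → 1 - 0 = 1, borrow out 0
  col 1: (1 - 0 borrow-in) - 1 → 1 - 1 = 0, borrow out 0
  col 2: (1 - 0 borrow-in) - 1 → 1 - 1 = 0, borrow out 0
  col 3: (0 - 0 borrow-in) - 1 → borrow from next column: (0+2) - 1 = 1, borrow out 1
  col 4: (0 - 1 borrow-in) - 0 → borrow from next column: (-1+2) - 0 = 1, borrow out 1
  col 5: (1 - 1 borrow-in) - 0 → 0 - 0 = 0, borrow out 0
  col 6: (1 - 0 borrow-in) - 1 → 1 - 1 = 0, borrow out 0
  col 7: (0 - 0 borrow-in) - 1 → borrow from next column: (0+2) - 1 = 1, borrow out 1
  col 8: (0 - 1 borrow-in) - 0 → borrow from next column: (-1+2) - 0 = 1, borrow out 1
  col 9: (0 - 1 borrow-in) - 0 → borrow from next column: (-1+2) - 0 = 1, borrow out 1
  col 10: (1 - 1 borrow-in) - 0 → 0 - 0 = 0, borrow out 0
Reading bits MSB→LSB: 01110011001
Strip leading zeros: 1110011001
= 1110011001


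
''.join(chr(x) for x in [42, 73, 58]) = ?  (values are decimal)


Codes (decimal): 42 73 58
Per-code ASCII lookup:
  42  (special character) → '*'
  73  (range 65-90: uppercase, 73 - 65 = 8) → 'I'
  58  (special character) → ':'
= '*I:'


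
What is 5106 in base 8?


Divide by 8 repeatedly:
5106 ÷ 8 = 638 remainder 2
638 ÷ 8 = 79 remainder 6
79 ÷ 8 = 9 remainder 7
9 ÷ 8 = 1 remainder 1
1 ÷ 8 = 0 remainder 1
Reading remainders bottom-up:
= 0o11762


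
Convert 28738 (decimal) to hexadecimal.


Divide by 16 repeatedly:
28738 ÷ 16 = 1796 remainder 2 (2)
1796 ÷ 16 = 112 remainder 4 (4)
112 ÷ 16 = 7 remainder 0 (0)
7 ÷ 16 = 0 remainder 7 (7)
Reading remainders bottom-up:
= 0x7042


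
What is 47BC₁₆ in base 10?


Positional values:
Position 0: C × 16^0 = 12 × 1 = 12
Position 1: B × 16^1 = 11 × 16 = 176
Position 2: 7 × 16^2 = 7 × 256 = 1792
Position 3: 4 × 16^3 = 4 × 4096 = 16384
Sum = 12 + 176 + 1792 + 16384
= 18364


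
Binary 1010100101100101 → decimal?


Positional values:
Bit 0: 1 × 2^0 = 1
Bit 2: 1 × 2^2 = 4
Bit 5: 1 × 2^5 = 32
Bit 6: 1 × 2^6 = 64
Bit 8: 1 × 2^8 = 256
Bit 11: 1 × 2^11 = 2048
Bit 13: 1 × 2^13 = 8192
Bit 15: 1 × 2^15 = 32768
Sum = 1 + 4 + 32 + 64 + 256 + 2048 + 8192 + 32768
= 43365


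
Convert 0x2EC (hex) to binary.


Each hex digit → 4 binary bits:
  2 = 0010
  E = 1110
  C = 1100
Concatenate: 0010 1110 1100
= 001011101100


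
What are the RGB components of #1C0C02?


Hex: #1C0C02
R = 1C₁₆ = 28
G = 0C₁₆ = 12
B = 02₁₆ = 2
= RGB(28, 12, 2)


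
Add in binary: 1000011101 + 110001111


Align and add column by column (LSB to MSB, carry propagating):
  01000011101
+ 00110001111
  -----------
  col 0: 1 + 1 + 0 (carry in) = 2 → bit 0, carry out 1
  col 1: 0 + 1 + 1 (carry in) = 2 → bit 0, carry out 1
  col 2: 1 + 1 + 1 (carry in) = 3 → bit 1, carry out 1
  col 3: 1 + 1 + 1 (carry in) = 3 → bit 1, carry out 1
  col 4: 1 + 0 + 1 (carry in) = 2 → bit 0, carry out 1
  col 5: 0 + 0 + 1 (carry in) = 1 → bit 1, carry out 0
  col 6: 0 + 0 + 0 (carry in) = 0 → bit 0, carry out 0
  col 7: 0 + 1 + 0 (carry in) = 1 → bit 1, carry out 0
  col 8: 0 + 1 + 0 (carry in) = 1 → bit 1, carry out 0
  col 9: 1 + 0 + 0 (carry in) = 1 → bit 1, carry out 0
  col 10: 0 + 0 + 0 (carry in) = 0 → bit 0, carry out 0
Reading bits MSB→LSB: 01110101100
Strip leading zeros: 1110101100
= 1110101100


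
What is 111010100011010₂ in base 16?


Group into 4-bit nibbles: 0111010100011010
  0111 = 7
  0101 = 5
  0001 = 1
  1010 = A
= 0x751A


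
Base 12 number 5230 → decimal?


Positional values (base 12):
  0 × 12^0 = 0 × 1 = 0
  3 × 12^1 = 3 × 12 = 36
  2 × 12^2 = 2 × 144 = 288
  5 × 12^3 = 5 × 1728 = 8640
Sum = 0 + 36 + 288 + 8640
= 8964


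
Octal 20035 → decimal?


Positional values:
Position 0: 5 × 8^0 = 5
Position 1: 3 × 8^1 = 24
Position 2: 0 × 8^2 = 0
Position 3: 0 × 8^3 = 0
Position 4: 2 × 8^4 = 8192
Sum = 5 + 24 + 0 + 0 + 8192
= 8221


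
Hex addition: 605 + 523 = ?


Align and add column by column (LSB to MSB, each column mod 16 with carry):
  0605
+ 0523
  ----
  col 0: 5(5) + 3(3) + 0 (carry in) = 8 → 8(8), carry out 0
  col 1: 0(0) + 2(2) + 0 (carry in) = 2 → 2(2), carry out 0
  col 2: 6(6) + 5(5) + 0 (carry in) = 11 → B(11), carry out 0
  col 3: 0(0) + 0(0) + 0 (carry in) = 0 → 0(0), carry out 0
Reading digits MSB→LSB: 0B28
Strip leading zeros: B28
= 0xB28


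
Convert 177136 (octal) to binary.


Each octal digit → 3 binary bits:
  1 = 001
  7 = 111
  7 = 111
  1 = 001
  3 = 011
  6 = 110
Concatenate: 001 111 111 001 011 110
= 001111111001011110


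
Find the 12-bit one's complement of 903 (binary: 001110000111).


Original: 001110000111
Invert all bits:
  bit 0: 0 → 1
  bit 1: 0 → 1
  bit 2: 1 → 0
  bit 3: 1 → 0
  bit 4: 1 → 0
  bit 5: 0 → 1
  bit 6: 0 → 1
  bit 7: 0 → 1
  bit 8: 0 → 1
  bit 9: 1 → 0
  bit 10: 1 → 0
  bit 11: 1 → 0
= 110001111000


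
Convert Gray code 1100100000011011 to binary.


Gray code: 1100100000011011
MSB stays the same: 1
Each subsequent bit = prev_binary XOR current_gray:
  B[1] = 1 XOR 1 = 0
  B[2] = 0 XOR 0 = 0
  B[3] = 0 XOR 0 = 0
  B[4] = 0 XOR 1 = 1
  B[5] = 1 XOR 0 = 1
  B[6] = 1 XOR 0 = 1
  B[7] = 1 XOR 0 = 1
  B[8] = 1 XOR 0 = 1
  B[9] = 1 XOR 0 = 1
  B[10] = 1 XOR 0 = 1
  B[11] = 1 XOR 1 = 0
  B[12] = 0 XOR 1 = 1
  B[13] = 1 XOR 0 = 1
  B[14] = 1 XOR 1 = 0
  B[15] = 0 XOR 1 = 1
= 1000111111101101 (36845 decimal)


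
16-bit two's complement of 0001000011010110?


Original: 0001000011010110
Step 1 - Invert all bits: 1110111100101001
Step 2 - Add 1: 1110111100101001 + 1
= 1110111100101010 (represents -4310)


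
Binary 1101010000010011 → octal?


Group into 3-bit groups: 001101010000010011
  001 = 1
  101 = 5
  010 = 2
  000 = 0
  010 = 2
  011 = 3
= 0o152023


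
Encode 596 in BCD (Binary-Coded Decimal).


Each digit → 4-bit binary:
  5 → 0101
  9 → 1001
  6 → 0110
= 0101 1001 0110


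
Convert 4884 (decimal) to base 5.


Divide by 5 repeatedly:
4884 ÷ 5 = 976 remainder 4
976 ÷ 5 = 195 remainder 1
195 ÷ 5 = 39 remainder 0
39 ÷ 5 = 7 remainder 4
7 ÷ 5 = 1 remainder 2
1 ÷ 5 = 0 remainder 1
Reading remainders bottom-up:
= 124014


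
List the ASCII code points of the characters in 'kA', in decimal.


String: 'kA'  (2 characters)
Per-character ASCII lookup:
  'k': lowercase starts at 97: 'k' = 97 + 10 = 107
  'A': uppercase starts at 65: 'A' = 65 + 0 = 65
= 107 65


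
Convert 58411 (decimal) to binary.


Divide by 2 repeatedly:
58411 ÷ 2 = 29205 remainder 1
29205 ÷ 2 = 14602 remainder 1
14602 ÷ 2 = 7301 remainder 0
7301 ÷ 2 = 3650 remainder 1
3650 ÷ 2 = 1825 remainder 0
1825 ÷ 2 = 912 remainder 1
912 ÷ 2 = 456 remainder 0
456 ÷ 2 = 228 remainder 0
228 ÷ 2 = 114 remainder 0
114 ÷ 2 = 57 remainder 0
57 ÷ 2 = 28 remainder 1
28 ÷ 2 = 14 remainder 0
14 ÷ 2 = 7 remainder 0
7 ÷ 2 = 3 remainder 1
3 ÷ 2 = 1 remainder 1
1 ÷ 2 = 0 remainder 1
Reading remainders bottom-up:
= 1110010000101011


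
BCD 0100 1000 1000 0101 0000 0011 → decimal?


Each 4-bit group → digit:
  0100 → 4
  1000 → 8
  1000 → 8
  0101 → 5
  0000 → 0
  0011 → 3
= 488503


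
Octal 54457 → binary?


Each octal digit → 3 binary bits:
  5 = 101
  4 = 100
  4 = 100
  5 = 101
  7 = 111
Concatenate: 101 100 100 101 111
= 101100100101111


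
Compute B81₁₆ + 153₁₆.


Align and add column by column (LSB to MSB, each column mod 16 with carry):
  0B81
+ 0153
  ----
  col 0: 1(1) + 3(3) + 0 (carry in) = 4 → 4(4), carry out 0
  col 1: 8(8) + 5(5) + 0 (carry in) = 13 → D(13), carry out 0
  col 2: B(11) + 1(1) + 0 (carry in) = 12 → C(12), carry out 0
  col 3: 0(0) + 0(0) + 0 (carry in) = 0 → 0(0), carry out 0
Reading digits MSB→LSB: 0CD4
Strip leading zeros: CD4
= 0xCD4


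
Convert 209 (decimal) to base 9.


Divide by 9 repeatedly:
209 ÷ 9 = 23 remainder 2
23 ÷ 9 = 2 remainder 5
2 ÷ 9 = 0 remainder 2
Reading remainders bottom-up:
= 252


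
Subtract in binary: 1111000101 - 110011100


Align and subtract column by column (LSB to MSB, borrowing when needed):
  1111000101
- 0110011100
  ----------
  col 0: (1 - 0 borrow-in) - 0 → 1 - 0 = 1, borrow out 0
  col 1: (0 - 0 borrow-in) - 0 → 0 - 0 = 0, borrow out 0
  col 2: (1 - 0 borrow-in) - 1 → 1 - 1 = 0, borrow out 0
  col 3: (0 - 0 borrow-in) - 1 → borrow from next column: (0+2) - 1 = 1, borrow out 1
  col 4: (0 - 1 borrow-in) - 1 → borrow from next column: (-1+2) - 1 = 0, borrow out 1
  col 5: (0 - 1 borrow-in) - 0 → borrow from next column: (-1+2) - 0 = 1, borrow out 1
  col 6: (1 - 1 borrow-in) - 0 → 0 - 0 = 0, borrow out 0
  col 7: (1 - 0 borrow-in) - 1 → 1 - 1 = 0, borrow out 0
  col 8: (1 - 0 borrow-in) - 1 → 1 - 1 = 0, borrow out 0
  col 9: (1 - 0 borrow-in) - 0 → 1 - 0 = 1, borrow out 0
Reading bits MSB→LSB: 1000101001
Strip leading zeros: 1000101001
= 1000101001


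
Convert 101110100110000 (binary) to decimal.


Positional values:
Bit 4: 1 × 2^4 = 16
Bit 5: 1 × 2^5 = 32
Bit 8: 1 × 2^8 = 256
Bit 10: 1 × 2^10 = 1024
Bit 11: 1 × 2^11 = 2048
Bit 12: 1 × 2^12 = 4096
Bit 14: 1 × 2^14 = 16384
Sum = 16 + 32 + 256 + 1024 + 2048 + 4096 + 16384
= 23856


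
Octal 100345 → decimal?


Positional values:
Position 0: 5 × 8^0 = 5
Position 1: 4 × 8^1 = 32
Position 2: 3 × 8^2 = 192
Position 3: 0 × 8^3 = 0
Position 4: 0 × 8^4 = 0
Position 5: 1 × 8^5 = 32768
Sum = 5 + 32 + 192 + 0 + 0 + 32768
= 32997


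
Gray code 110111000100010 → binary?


Gray code: 110111000100010
MSB stays the same: 1
Each subsequent bit = prev_binary XOR current_gray:
  B[1] = 1 XOR 1 = 0
  B[2] = 0 XOR 0 = 0
  B[3] = 0 XOR 1 = 1
  B[4] = 1 XOR 1 = 0
  B[5] = 0 XOR 1 = 1
  B[6] = 1 XOR 0 = 1
  B[7] = 1 XOR 0 = 1
  B[8] = 1 XOR 0 = 1
  B[9] = 1 XOR 1 = 0
  B[10] = 0 XOR 0 = 0
  B[11] = 0 XOR 0 = 0
  B[12] = 0 XOR 0 = 0
  B[13] = 0 XOR 1 = 1
  B[14] = 1 XOR 0 = 1
= 100101111000011 (19395 decimal)


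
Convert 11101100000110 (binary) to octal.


Group into 3-bit groups: 011101100000110
  011 = 3
  101 = 5
  100 = 4
  000 = 0
  110 = 6
= 0o35406


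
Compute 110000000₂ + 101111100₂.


Align and add column by column (LSB to MSB, carry propagating):
  0110000000
+ 0101111100
  ----------
  col 0: 0 + 0 + 0 (carry in) = 0 → bit 0, carry out 0
  col 1: 0 + 0 + 0 (carry in) = 0 → bit 0, carry out 0
  col 2: 0 + 1 + 0 (carry in) = 1 → bit 1, carry out 0
  col 3: 0 + 1 + 0 (carry in) = 1 → bit 1, carry out 0
  col 4: 0 + 1 + 0 (carry in) = 1 → bit 1, carry out 0
  col 5: 0 + 1 + 0 (carry in) = 1 → bit 1, carry out 0
  col 6: 0 + 1 + 0 (carry in) = 1 → bit 1, carry out 0
  col 7: 1 + 0 + 0 (carry in) = 1 → bit 1, carry out 0
  col 8: 1 + 1 + 0 (carry in) = 2 → bit 0, carry out 1
  col 9: 0 + 0 + 1 (carry in) = 1 → bit 1, carry out 0
Reading bits MSB→LSB: 1011111100
Strip leading zeros: 1011111100
= 1011111100


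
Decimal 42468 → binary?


Divide by 2 repeatedly:
42468 ÷ 2 = 21234 remainder 0
21234 ÷ 2 = 10617 remainder 0
10617 ÷ 2 = 5308 remainder 1
5308 ÷ 2 = 2654 remainder 0
2654 ÷ 2 = 1327 remainder 0
1327 ÷ 2 = 663 remainder 1
663 ÷ 2 = 331 remainder 1
331 ÷ 2 = 165 remainder 1
165 ÷ 2 = 82 remainder 1
82 ÷ 2 = 41 remainder 0
41 ÷ 2 = 20 remainder 1
20 ÷ 2 = 10 remainder 0
10 ÷ 2 = 5 remainder 0
5 ÷ 2 = 2 remainder 1
2 ÷ 2 = 1 remainder 0
1 ÷ 2 = 0 remainder 1
Reading remainders bottom-up:
= 1010010111100100


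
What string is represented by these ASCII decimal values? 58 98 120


Codes (decimal): 58 98 120
Per-code ASCII lookup:
  58  (special character) → ':'
  98  (range 97-122: lowercase, 98 - 97 = 1) → 'b'
  120  (range 97-122: lowercase, 120 - 97 = 23) → 'x'
= ':bx'


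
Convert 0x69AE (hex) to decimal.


Positional values:
Position 0: E × 16^0 = 14 × 1 = 14
Position 1: A × 16^1 = 10 × 16 = 160
Position 2: 9 × 16^2 = 9 × 256 = 2304
Position 3: 6 × 16^3 = 6 × 4096 = 24576
Sum = 14 + 160 + 2304 + 24576
= 27054


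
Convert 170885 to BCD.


Each digit → 4-bit binary:
  1 → 0001
  7 → 0111
  0 → 0000
  8 → 1000
  8 → 1000
  5 → 0101
= 0001 0111 0000 1000 1000 0101


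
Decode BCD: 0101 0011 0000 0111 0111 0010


Each 4-bit group → digit:
  0101 → 5
  0011 → 3
  0000 → 0
  0111 → 7
  0111 → 7
  0010 → 2
= 530772


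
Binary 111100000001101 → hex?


Group into 4-bit nibbles: 0111100000001101
  0111 = 7
  1000 = 8
  0000 = 0
  1101 = D
= 0x780D


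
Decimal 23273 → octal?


Divide by 8 repeatedly:
23273 ÷ 8 = 2909 remainder 1
2909 ÷ 8 = 363 remainder 5
363 ÷ 8 = 45 remainder 3
45 ÷ 8 = 5 remainder 5
5 ÷ 8 = 0 remainder 5
Reading remainders bottom-up:
= 0o55351


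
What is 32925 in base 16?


Divide by 16 repeatedly:
32925 ÷ 16 = 2057 remainder 13 (D)
2057 ÷ 16 = 128 remainder 9 (9)
128 ÷ 16 = 8 remainder 0 (0)
8 ÷ 16 = 0 remainder 8 (8)
Reading remainders bottom-up:
= 0x809D


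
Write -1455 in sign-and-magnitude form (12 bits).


Sign bit: 1 (negative)
Magnitude: 1455 = 10110101111
= 110110101111


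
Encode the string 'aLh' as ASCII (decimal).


String: 'aLh'  (3 characters)
Per-character ASCII lookup:
  'a': lowercase starts at 97: 'a' = 97 + 0 = 97
  'L': uppercase starts at 65: 'L' = 65 + 11 = 76
  'h': lowercase starts at 97: 'h' = 97 + 7 = 104
= 97 76 104


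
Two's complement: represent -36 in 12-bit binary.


Original: 000000100100
Step 1 - Invert all bits: 111111011011
Step 2 - Add 1: 111111011011 + 1
= 111111011100 (represents -36)


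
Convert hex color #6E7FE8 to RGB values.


Hex: #6E7FE8
R = 6E₁₆ = 110
G = 7F₁₆ = 127
B = E8₁₆ = 232
= RGB(110, 127, 232)


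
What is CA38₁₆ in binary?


Each hex digit → 4 binary bits:
  C = 1100
  A = 1010
  3 = 0011
  8 = 1000
Concatenate: 1100 1010 0011 1000
= 1100101000111000


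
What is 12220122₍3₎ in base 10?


Positional values (base 3):
  2 × 3^0 = 2 × 1 = 2
  2 × 3^1 = 2 × 3 = 6
  1 × 3^2 = 1 × 9 = 9
  0 × 3^3 = 0 × 27 = 0
  2 × 3^4 = 2 × 81 = 162
  2 × 3^5 = 2 × 243 = 486
  2 × 3^6 = 2 × 729 = 1458
  1 × 3^7 = 1 × 2187 = 2187
Sum = 2 + 6 + 9 + 0 + 162 + 486 + 1458 + 2187
= 4310


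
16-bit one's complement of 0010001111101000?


Original: 0010001111101000
Invert all bits:
  bit 0: 0 → 1
  bit 1: 0 → 1
  bit 2: 1 → 0
  bit 3: 0 → 1
  bit 4: 0 → 1
  bit 5: 0 → 1
  bit 6: 1 → 0
  bit 7: 1 → 0
  bit 8: 1 → 0
  bit 9: 1 → 0
  bit 10: 1 → 0
  bit 11: 0 → 1
  bit 12: 1 → 0
  bit 13: 0 → 1
  bit 14: 0 → 1
  bit 15: 0 → 1
= 1101110000010111


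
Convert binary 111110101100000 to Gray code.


Binary: 111110101100000
Gray code: G = B XOR (B >> 1)
B >> 1 = 011111010110000
111110101100000 XOR 011111010110000:
  1 XOR 0 = 1
  1 XOR 1 = 0
  1 XOR 1 = 0
  1 XOR 1 = 0
  1 XOR 1 = 0
  0 XOR 1 = 1
  1 XOR 0 = 1
  0 XOR 1 = 1
  1 XOR 0 = 1
  1 XOR 1 = 0
  0 XOR 1 = 1
  0 XOR 0 = 0
  0 XOR 0 = 0
  0 XOR 0 = 0
  0 XOR 0 = 0
= 100001111010000


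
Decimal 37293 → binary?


Divide by 2 repeatedly:
37293 ÷ 2 = 18646 remainder 1
18646 ÷ 2 = 9323 remainder 0
9323 ÷ 2 = 4661 remainder 1
4661 ÷ 2 = 2330 remainder 1
2330 ÷ 2 = 1165 remainder 0
1165 ÷ 2 = 582 remainder 1
582 ÷ 2 = 291 remainder 0
291 ÷ 2 = 145 remainder 1
145 ÷ 2 = 72 remainder 1
72 ÷ 2 = 36 remainder 0
36 ÷ 2 = 18 remainder 0
18 ÷ 2 = 9 remainder 0
9 ÷ 2 = 4 remainder 1
4 ÷ 2 = 2 remainder 0
2 ÷ 2 = 1 remainder 0
1 ÷ 2 = 0 remainder 1
Reading remainders bottom-up:
= 1001000110101101


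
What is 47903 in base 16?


Divide by 16 repeatedly:
47903 ÷ 16 = 2993 remainder 15 (F)
2993 ÷ 16 = 187 remainder 1 (1)
187 ÷ 16 = 11 remainder 11 (B)
11 ÷ 16 = 0 remainder 11 (B)
Reading remainders bottom-up:
= 0xBB1F


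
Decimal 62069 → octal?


Divide by 8 repeatedly:
62069 ÷ 8 = 7758 remainder 5
7758 ÷ 8 = 969 remainder 6
969 ÷ 8 = 121 remainder 1
121 ÷ 8 = 15 remainder 1
15 ÷ 8 = 1 remainder 7
1 ÷ 8 = 0 remainder 1
Reading remainders bottom-up:
= 0o171165


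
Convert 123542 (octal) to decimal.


Positional values:
Position 0: 2 × 8^0 = 2
Position 1: 4 × 8^1 = 32
Position 2: 5 × 8^2 = 320
Position 3: 3 × 8^3 = 1536
Position 4: 2 × 8^4 = 8192
Position 5: 1 × 8^5 = 32768
Sum = 2 + 32 + 320 + 1536 + 8192 + 32768
= 42850


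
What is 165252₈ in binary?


Each octal digit → 3 binary bits:
  1 = 001
  6 = 110
  5 = 101
  2 = 010
  5 = 101
  2 = 010
Concatenate: 001 110 101 010 101 010
= 001110101010101010


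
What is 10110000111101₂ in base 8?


Group into 3-bit groups: 010110000111101
  010 = 2
  110 = 6
  000 = 0
  111 = 7
  101 = 5
= 0o26075


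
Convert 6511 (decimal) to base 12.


Divide by 12 repeatedly:
6511 ÷ 12 = 542 remainder 7
542 ÷ 12 = 45 remainder 2
45 ÷ 12 = 3 remainder 9
3 ÷ 12 = 0 remainder 3
Reading remainders bottom-up:
= 3927


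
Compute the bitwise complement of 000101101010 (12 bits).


Original: 000101101010
Invert all bits:
  bit 0: 0 → 1
  bit 1: 0 → 1
  bit 2: 0 → 1
  bit 3: 1 → 0
  bit 4: 0 → 1
  bit 5: 1 → 0
  bit 6: 1 → 0
  bit 7: 0 → 1
  bit 8: 1 → 0
  bit 9: 0 → 1
  bit 10: 1 → 0
  bit 11: 0 → 1
= 111010010101


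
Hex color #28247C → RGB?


Hex: #28247C
R = 28₁₆ = 40
G = 24₁₆ = 36
B = 7C₁₆ = 124
= RGB(40, 36, 124)


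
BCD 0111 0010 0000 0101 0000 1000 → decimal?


Each 4-bit group → digit:
  0111 → 7
  0010 → 2
  0000 → 0
  0101 → 5
  0000 → 0
  1000 → 8
= 720508


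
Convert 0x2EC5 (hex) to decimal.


Positional values:
Position 0: 5 × 16^0 = 5 × 1 = 5
Position 1: C × 16^1 = 12 × 16 = 192
Position 2: E × 16^2 = 14 × 256 = 3584
Position 3: 2 × 16^3 = 2 × 4096 = 8192
Sum = 5 + 192 + 3584 + 8192
= 11973


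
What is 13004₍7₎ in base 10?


Positional values (base 7):
  4 × 7^0 = 4 × 1 = 4
  0 × 7^1 = 0 × 7 = 0
  0 × 7^2 = 0 × 49 = 0
  3 × 7^3 = 3 × 343 = 1029
  1 × 7^4 = 1 × 2401 = 2401
Sum = 4 + 0 + 0 + 1029 + 2401
= 3434


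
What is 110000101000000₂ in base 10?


Positional values:
Bit 6: 1 × 2^6 = 64
Bit 8: 1 × 2^8 = 256
Bit 13: 1 × 2^13 = 8192
Bit 14: 1 × 2^14 = 16384
Sum = 64 + 256 + 8192 + 16384
= 24896


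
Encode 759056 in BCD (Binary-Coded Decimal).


Each digit → 4-bit binary:
  7 → 0111
  5 → 0101
  9 → 1001
  0 → 0000
  5 → 0101
  6 → 0110
= 0111 0101 1001 0000 0101 0110


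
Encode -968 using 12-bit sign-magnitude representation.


Sign bit: 1 (negative)
Magnitude: 968 = 01111001000
= 101111001000


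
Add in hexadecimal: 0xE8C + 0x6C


Align and add column by column (LSB to MSB, each column mod 16 with carry):
  0E8C
+ 006C
  ----
  col 0: C(12) + C(12) + 0 (carry in) = 24 → 8(8), carry out 1
  col 1: 8(8) + 6(6) + 1 (carry in) = 15 → F(15), carry out 0
  col 2: E(14) + 0(0) + 0 (carry in) = 14 → E(14), carry out 0
  col 3: 0(0) + 0(0) + 0 (carry in) = 0 → 0(0), carry out 0
Reading digits MSB→LSB: 0EF8
Strip leading zeros: EF8
= 0xEF8


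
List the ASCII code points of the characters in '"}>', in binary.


String: '"}>'  (3 characters)
Per-character ASCII lookup:
  '"': special character: '"' = 34 → 100010
  '}': special character: '}' = 125 → 1111101
  '>': special character: '>' = 62 → 111110
= 100010 1111101 111110


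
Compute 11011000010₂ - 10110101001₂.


Align and subtract column by column (LSB to MSB, borrowing when needed):
  11011000010
- 10110101001
  -----------
  col 0: (0 - 0 borrow-in) - 1 → borrow from next column: (0+2) - 1 = 1, borrow out 1
  col 1: (1 - 1 borrow-in) - 0 → 0 - 0 = 0, borrow out 0
  col 2: (0 - 0 borrow-in) - 0 → 0 - 0 = 0, borrow out 0
  col 3: (0 - 0 borrow-in) - 1 → borrow from next column: (0+2) - 1 = 1, borrow out 1
  col 4: (0 - 1 borrow-in) - 0 → borrow from next column: (-1+2) - 0 = 1, borrow out 1
  col 5: (0 - 1 borrow-in) - 1 → borrow from next column: (-1+2) - 1 = 0, borrow out 1
  col 6: (1 - 1 borrow-in) - 0 → 0 - 0 = 0, borrow out 0
  col 7: (1 - 0 borrow-in) - 1 → 1 - 1 = 0, borrow out 0
  col 8: (0 - 0 borrow-in) - 1 → borrow from next column: (0+2) - 1 = 1, borrow out 1
  col 9: (1 - 1 borrow-in) - 0 → 0 - 0 = 0, borrow out 0
  col 10: (1 - 0 borrow-in) - 1 → 1 - 1 = 0, borrow out 0
Reading bits MSB→LSB: 00100011001
Strip leading zeros: 100011001
= 100011001


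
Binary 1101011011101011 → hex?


Group into 4-bit nibbles: 1101011011101011
  1101 = D
  0110 = 6
  1110 = E
  1011 = B
= 0xD6EB


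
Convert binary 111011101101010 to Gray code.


Binary: 111011101101010
Gray code: G = B XOR (B >> 1)
B >> 1 = 011101110110101
111011101101010 XOR 011101110110101:
  1 XOR 0 = 1
  1 XOR 1 = 0
  1 XOR 1 = 0
  0 XOR 1 = 1
  1 XOR 0 = 1
  1 XOR 1 = 0
  1 XOR 1 = 0
  0 XOR 1 = 1
  1 XOR 0 = 1
  1 XOR 1 = 0
  0 XOR 1 = 1
  1 XOR 0 = 1
  0 XOR 1 = 1
  1 XOR 0 = 1
  0 XOR 1 = 1
= 100110011011111


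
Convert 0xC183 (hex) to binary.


Each hex digit → 4 binary bits:
  C = 1100
  1 = 0001
  8 = 1000
  3 = 0011
Concatenate: 1100 0001 1000 0011
= 1100000110000011


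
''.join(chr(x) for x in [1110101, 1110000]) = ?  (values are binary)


Codes (binary): 1110101 1110000
Per-code ASCII lookup:
  1110101 = 117  (range 97-122: lowercase, 117 - 97 = 20) → 'u'
  1110000 = 112  (range 97-122: lowercase, 112 - 97 = 15) → 'p'
= 'up'


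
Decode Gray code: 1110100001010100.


Gray code: 1110100001010100
MSB stays the same: 1
Each subsequent bit = prev_binary XOR current_gray:
  B[1] = 1 XOR 1 = 0
  B[2] = 0 XOR 1 = 1
  B[3] = 1 XOR 0 = 1
  B[4] = 1 XOR 1 = 0
  B[5] = 0 XOR 0 = 0
  B[6] = 0 XOR 0 = 0
  B[7] = 0 XOR 0 = 0
  B[8] = 0 XOR 0 = 0
  B[9] = 0 XOR 1 = 1
  B[10] = 1 XOR 0 = 1
  B[11] = 1 XOR 1 = 0
  B[12] = 0 XOR 0 = 0
  B[13] = 0 XOR 1 = 1
  B[14] = 1 XOR 0 = 1
  B[15] = 1 XOR 0 = 1
= 1011000001100111 (45159 decimal)


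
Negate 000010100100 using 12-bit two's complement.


Original: 000010100100
Step 1 - Invert all bits: 111101011011
Step 2 - Add 1: 111101011011 + 1
= 111101011100 (represents -164)


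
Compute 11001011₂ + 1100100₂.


Align and add column by column (LSB to MSB, carry propagating):
  011001011
+ 001100100
  ---------
  col 0: 1 + 0 + 0 (carry in) = 1 → bit 1, carry out 0
  col 1: 1 + 0 + 0 (carry in) = 1 → bit 1, carry out 0
  col 2: 0 + 1 + 0 (carry in) = 1 → bit 1, carry out 0
  col 3: 1 + 0 + 0 (carry in) = 1 → bit 1, carry out 0
  col 4: 0 + 0 + 0 (carry in) = 0 → bit 0, carry out 0
  col 5: 0 + 1 + 0 (carry in) = 1 → bit 1, carry out 0
  col 6: 1 + 1 + 0 (carry in) = 2 → bit 0, carry out 1
  col 7: 1 + 0 + 1 (carry in) = 2 → bit 0, carry out 1
  col 8: 0 + 0 + 1 (carry in) = 1 → bit 1, carry out 0
Reading bits MSB→LSB: 100101111
Strip leading zeros: 100101111
= 100101111


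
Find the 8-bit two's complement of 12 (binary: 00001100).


Original: 00001100
Step 1 - Invert all bits: 11110011
Step 2 - Add 1: 11110011 + 1
= 11110100 (represents -12)


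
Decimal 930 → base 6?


Divide by 6 repeatedly:
930 ÷ 6 = 155 remainder 0
155 ÷ 6 = 25 remainder 5
25 ÷ 6 = 4 remainder 1
4 ÷ 6 = 0 remainder 4
Reading remainders bottom-up:
= 4150


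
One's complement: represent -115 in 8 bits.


Original: 01110011
Invert all bits:
  bit 0: 0 → 1
  bit 1: 1 → 0
  bit 2: 1 → 0
  bit 3: 1 → 0
  bit 4: 0 → 1
  bit 5: 0 → 1
  bit 6: 1 → 0
  bit 7: 1 → 0
= 10001100


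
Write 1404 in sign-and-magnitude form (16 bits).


Sign bit: 0 (positive)
Magnitude: 1404 = 000010101111100
= 0000010101111100


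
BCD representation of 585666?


Each digit → 4-bit binary:
  5 → 0101
  8 → 1000
  5 → 0101
  6 → 0110
  6 → 0110
  6 → 0110
= 0101 1000 0101 0110 0110 0110
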